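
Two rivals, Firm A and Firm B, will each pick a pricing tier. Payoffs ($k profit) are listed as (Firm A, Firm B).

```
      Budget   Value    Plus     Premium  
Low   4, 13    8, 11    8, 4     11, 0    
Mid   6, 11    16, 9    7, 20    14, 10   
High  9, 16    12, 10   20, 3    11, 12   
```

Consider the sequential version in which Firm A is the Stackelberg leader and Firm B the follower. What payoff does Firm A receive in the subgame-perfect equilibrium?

Solve by backward induction (Firm A leads).
- Low: Firm B compares 13, 11, 4, 0 and picks Budget; Firm A would get 4.
- Mid: Firm B compares 11, 9, 20, 10 and picks Plus; Firm A would get 7.
- High: Firm B compares 16, 10, 3, 12 and picks Budget; Firm A would get 9.
Maximizing over 4, 7, 9, Firm A chooses High. Subgame-perfect outcome: (High, Budget) with payoffs (9, 16).

9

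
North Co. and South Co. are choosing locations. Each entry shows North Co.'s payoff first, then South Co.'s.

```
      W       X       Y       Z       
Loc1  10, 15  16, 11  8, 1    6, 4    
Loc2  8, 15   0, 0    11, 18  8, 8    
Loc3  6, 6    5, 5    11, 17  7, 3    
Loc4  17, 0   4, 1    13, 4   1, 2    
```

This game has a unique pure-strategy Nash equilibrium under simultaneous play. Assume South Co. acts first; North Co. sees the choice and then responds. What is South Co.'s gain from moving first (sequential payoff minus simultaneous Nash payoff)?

Solve by backward induction (South Co. leads).
- W → North Co. plays Loc4 (best of 10, 8, 6, 17); South Co. gets 0.
- X → North Co. plays Loc1 (best of 16, 0, 5, 4); South Co. gets 11.
- Y → North Co. plays Loc4 (best of 8, 11, 11, 13); South Co. gets 4.
- Z → North Co. plays Loc2 (best of 6, 8, 7, 1); South Co. gets 8.
Maximizing over 0, 11, 4, 8, South Co. chooses X. Subgame-perfect outcome: (Loc1, X) with payoffs (16, 11).
Under simultaneous play:
North Co.'s best replies: W→Loc4; X→Loc1; Y→Loc4; Z→Loc2.
South Co.'s best replies: Loc1→W; Loc2→Y; Loc3→Y; Loc4→Y.
Only (Loc4, Y) has each player best-responding; Nash payoffs (13, 4).
South Co.'s commitment gain: 11 − 4 = 7.

7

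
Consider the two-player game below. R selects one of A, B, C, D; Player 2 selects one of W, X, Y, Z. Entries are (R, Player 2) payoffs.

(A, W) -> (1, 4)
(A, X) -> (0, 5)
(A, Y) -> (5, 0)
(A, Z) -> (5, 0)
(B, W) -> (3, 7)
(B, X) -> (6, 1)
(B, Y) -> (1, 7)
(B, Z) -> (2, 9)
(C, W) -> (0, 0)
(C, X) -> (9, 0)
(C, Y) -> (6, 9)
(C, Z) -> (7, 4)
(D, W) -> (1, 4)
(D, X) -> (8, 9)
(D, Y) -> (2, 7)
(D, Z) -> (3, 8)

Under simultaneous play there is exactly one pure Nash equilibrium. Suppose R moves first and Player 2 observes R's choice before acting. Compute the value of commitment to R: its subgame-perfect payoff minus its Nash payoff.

2

Solve by backward induction (R leads).
- A: Player 2 compares 4, 5, 0, 0 and picks X; R would get 0.
- B: Player 2 compares 7, 1, 7, 9 and picks Z; R would get 2.
- C: Player 2 compares 0, 0, 9, 4 and picks Y; R would get 6.
- D: Player 2 compares 4, 9, 7, 8 and picks X; R would get 8.
R's induced payoffs are 0, 2, 6, 8, so R commits to D. Subgame-perfect outcome: (D, X) with payoffs (8, 9).
Under simultaneous play:
R's best replies: W→B; X→C; Y→C; Z→C.
Player 2's best replies: A→X; B→Z; C→Y; D→X.
Only (C, Y) has each player best-responding; Nash payoffs (6, 9).
R's commitment gain: 8 − 6 = 2.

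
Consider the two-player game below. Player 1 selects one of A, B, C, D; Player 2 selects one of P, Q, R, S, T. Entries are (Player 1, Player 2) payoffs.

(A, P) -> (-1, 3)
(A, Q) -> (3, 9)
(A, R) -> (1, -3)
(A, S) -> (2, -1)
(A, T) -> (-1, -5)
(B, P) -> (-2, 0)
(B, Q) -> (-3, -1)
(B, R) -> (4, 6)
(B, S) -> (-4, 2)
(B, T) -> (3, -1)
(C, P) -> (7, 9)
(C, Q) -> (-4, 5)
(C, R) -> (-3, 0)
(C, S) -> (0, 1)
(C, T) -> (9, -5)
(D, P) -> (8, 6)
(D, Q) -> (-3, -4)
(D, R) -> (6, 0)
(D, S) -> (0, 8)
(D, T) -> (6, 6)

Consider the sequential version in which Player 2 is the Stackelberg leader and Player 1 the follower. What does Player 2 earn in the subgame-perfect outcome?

9

Backward induction with Player 2 moving first.
- P → Player 1 plays D (best of -1, -2, 7, 8); Player 2 gets 6.
- Q → Player 1 plays A (best of 3, -3, -4, -3); Player 2 gets 9.
- R → Player 1 plays D (best of 1, 4, -3, 6); Player 2 gets 0.
- S → Player 1 plays A (best of 2, -4, 0, 0); Player 2 gets -1.
- T → Player 1 plays C (best of -1, 3, 9, 6); Player 2 gets -5.
Player 2's induced payoffs are 6, 9, 0, -1, -5, so Player 2 commits to Q. Subgame-perfect outcome: (A, Q) with payoffs (3, 9).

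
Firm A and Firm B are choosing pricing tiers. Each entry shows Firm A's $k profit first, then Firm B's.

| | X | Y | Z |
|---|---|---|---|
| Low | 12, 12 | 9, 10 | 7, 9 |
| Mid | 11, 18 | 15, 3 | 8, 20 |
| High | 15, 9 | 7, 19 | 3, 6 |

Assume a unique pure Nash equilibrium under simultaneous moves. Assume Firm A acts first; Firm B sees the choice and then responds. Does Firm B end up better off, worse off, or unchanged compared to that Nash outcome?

worse off

Work backward from Firm B's decision.
- Low: BR = X, leader payoff 12.
- Mid: BR = Z, leader payoff 8.
- High: BR = Y, leader payoff 7.
Among 12, 8, 7, the best is 12 at Low. Subgame-perfect outcome: (Low, X) with payoffs (12, 12).
Now find the simultaneous Nash equilibrium.
Firm A's best replies: X→High; Y→Mid; Z→Mid.
Firm B's best replies: Low→X; Mid→Z; High→Y.
The unique mutual best reply is (Mid, Z), giving (8, 20).
Firm B earns 12 sequentially versus 20 at the Nash outcome: worse off.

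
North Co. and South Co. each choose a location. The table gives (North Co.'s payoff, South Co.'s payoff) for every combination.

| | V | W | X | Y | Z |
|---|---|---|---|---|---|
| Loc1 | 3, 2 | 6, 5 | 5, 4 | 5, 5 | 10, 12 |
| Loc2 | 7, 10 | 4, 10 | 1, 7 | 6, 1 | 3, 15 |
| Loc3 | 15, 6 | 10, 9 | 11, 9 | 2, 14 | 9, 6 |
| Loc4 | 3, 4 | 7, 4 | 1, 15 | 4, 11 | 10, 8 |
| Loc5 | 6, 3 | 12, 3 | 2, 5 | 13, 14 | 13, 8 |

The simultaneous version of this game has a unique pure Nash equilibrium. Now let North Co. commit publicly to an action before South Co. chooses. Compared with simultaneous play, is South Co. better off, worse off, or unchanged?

unchanged

Backward induction with North Co. moving first.
- Loc1: South Co. compares 2, 5, 4, 5, 12 and picks Z; North Co. would get 10.
- Loc2: South Co. compares 10, 10, 7, 1, 15 and picks Z; North Co. would get 3.
- Loc3: South Co. compares 6, 9, 9, 14, 6 and picks Y; North Co. would get 2.
- Loc4: South Co. compares 4, 4, 15, 11, 8 and picks X; North Co. would get 1.
- Loc5: South Co. compares 3, 3, 5, 14, 8 and picks Y; North Co. would get 13.
Among 10, 3, 2, 1, 13, the best is 13 at Loc5. Subgame-perfect outcome: (Loc5, Y) with payoffs (13, 14).
Under simultaneous play:
North Co.'s best replies: V→Loc3; W→Loc5; X→Loc3; Y→Loc5; Z→Loc5.
South Co.'s best replies: Loc1→Z; Loc2→Z; Loc3→Y; Loc4→X; Loc5→Y.
Only (Loc5, Y) has each player best-responding; Nash payoffs (13, 14).
South Co. earns 14 sequentially versus 14 at the Nash outcome: unchanged.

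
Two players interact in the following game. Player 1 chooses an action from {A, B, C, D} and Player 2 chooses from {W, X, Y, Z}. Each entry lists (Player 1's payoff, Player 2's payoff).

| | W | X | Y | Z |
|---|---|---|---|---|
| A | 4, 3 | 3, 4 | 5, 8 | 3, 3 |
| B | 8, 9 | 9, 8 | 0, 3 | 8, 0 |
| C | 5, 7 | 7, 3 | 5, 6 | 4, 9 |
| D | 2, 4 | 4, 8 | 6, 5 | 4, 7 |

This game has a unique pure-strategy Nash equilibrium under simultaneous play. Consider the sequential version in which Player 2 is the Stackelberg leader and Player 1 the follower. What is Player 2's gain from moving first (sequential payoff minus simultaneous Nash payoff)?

Player 1 best-responds to each possible Player 2 move:
- W: BR = B, leader payoff 9.
- X: BR = B, leader payoff 8.
- Y: BR = D, leader payoff 5.
- Z: BR = B, leader payoff 0.
Among 9, 8, 5, 0, the best is 9 at W. Subgame-perfect outcome: (B, W) with payoffs (8, 9).
Now find the simultaneous Nash equilibrium.
Player 1's best replies: W→B; X→B; Y→D; Z→B.
Player 2's best replies: A→Y; B→W; C→Z; D→X.
The unique mutual best reply is (B, W), giving (8, 9).
Player 2's commitment gain: 9 − 9 = 0.

0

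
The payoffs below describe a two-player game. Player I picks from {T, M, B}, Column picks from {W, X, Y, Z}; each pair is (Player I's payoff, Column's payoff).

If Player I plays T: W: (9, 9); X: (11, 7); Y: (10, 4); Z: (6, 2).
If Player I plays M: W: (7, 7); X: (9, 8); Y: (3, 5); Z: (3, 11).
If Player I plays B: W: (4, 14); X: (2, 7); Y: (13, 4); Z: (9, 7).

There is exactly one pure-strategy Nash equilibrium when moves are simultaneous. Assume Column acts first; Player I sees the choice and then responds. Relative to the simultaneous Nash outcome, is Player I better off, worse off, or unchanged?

Work backward from Player I's decision.
- W: BR = T, leader payoff 9.
- X: BR = T, leader payoff 7.
- Y: BR = B, leader payoff 4.
- Z: BR = B, leader payoff 7.
Column's induced payoffs are 9, 7, 4, 7, so Column commits to W. Subgame-perfect outcome: (T, W) with payoffs (9, 9).
For the simultaneous game, intersect best replies.
Player I's best replies: W→T; X→T; Y→B; Z→B.
Column's best replies: T→W; M→Z; B→W.
Only (T, W) has each player best-responding; Nash payoffs (9, 9).
Player I earns 9 sequentially versus 9 at the Nash outcome: unchanged.

unchanged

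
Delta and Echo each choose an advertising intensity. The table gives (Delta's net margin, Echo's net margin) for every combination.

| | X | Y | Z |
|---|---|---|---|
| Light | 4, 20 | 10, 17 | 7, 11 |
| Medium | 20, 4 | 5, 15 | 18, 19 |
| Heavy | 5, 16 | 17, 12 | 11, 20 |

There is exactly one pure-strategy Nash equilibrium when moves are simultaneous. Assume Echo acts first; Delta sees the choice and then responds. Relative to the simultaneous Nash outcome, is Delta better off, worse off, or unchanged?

Delta best-responds to each possible Echo move:
- X: Delta compares 4, 20, 5 and picks Medium; Echo would get 4.
- Y: Delta compares 10, 5, 17 and picks Heavy; Echo would get 12.
- Z: Delta compares 7, 18, 11 and picks Medium; Echo would get 19.
Echo's induced payoffs are 4, 12, 19, so Echo commits to Z. Subgame-perfect outcome: (Medium, Z) with payoffs (18, 19).
Now find the simultaneous Nash equilibrium.
Delta's best replies: X→Medium; Y→Heavy; Z→Medium.
Echo's best replies: Light→X; Medium→Z; Heavy→Z.
Only (Medium, Z) has each player best-responding; Nash payoffs (18, 19).
Delta earns 18 sequentially versus 18 at the Nash outcome: unchanged.

unchanged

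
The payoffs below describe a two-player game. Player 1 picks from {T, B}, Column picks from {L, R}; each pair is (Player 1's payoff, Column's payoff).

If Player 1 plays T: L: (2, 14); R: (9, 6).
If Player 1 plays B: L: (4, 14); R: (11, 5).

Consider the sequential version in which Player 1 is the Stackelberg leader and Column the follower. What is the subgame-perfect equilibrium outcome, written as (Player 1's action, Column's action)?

(B, L)

Solve by backward induction (Player 1 leads).
- T: BR = L, leader payoff 2.
- B: BR = L, leader payoff 4.
Among 2, 4, the best is 4 at B. Subgame-perfect outcome: (B, L) with payoffs (4, 14).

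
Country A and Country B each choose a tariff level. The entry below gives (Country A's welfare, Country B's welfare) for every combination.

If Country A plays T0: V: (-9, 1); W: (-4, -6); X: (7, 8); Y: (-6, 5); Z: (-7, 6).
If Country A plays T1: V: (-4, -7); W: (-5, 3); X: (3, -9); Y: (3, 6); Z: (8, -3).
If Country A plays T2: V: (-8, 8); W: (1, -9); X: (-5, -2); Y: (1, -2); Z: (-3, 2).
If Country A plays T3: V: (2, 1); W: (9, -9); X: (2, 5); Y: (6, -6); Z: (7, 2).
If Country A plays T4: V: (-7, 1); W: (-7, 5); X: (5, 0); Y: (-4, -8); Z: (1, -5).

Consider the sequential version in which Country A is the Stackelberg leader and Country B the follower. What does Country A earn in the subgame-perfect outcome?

7

Solve by backward induction (Country A leads).
- T0 → Country B plays X (best of 1, -6, 8, 5, 6); Country A gets 7.
- T1 → Country B plays Y (best of -7, 3, -9, 6, -3); Country A gets 3.
- T2 → Country B plays V (best of 8, -9, -2, -2, 2); Country A gets -8.
- T3 → Country B plays X (best of 1, -9, 5, -6, 2); Country A gets 2.
- T4 → Country B plays W (best of 1, 5, 0, -8, -5); Country A gets -7.
Among 7, 3, -8, 2, -7, the best is 7 at T0. Subgame-perfect outcome: (T0, X) with payoffs (7, 8).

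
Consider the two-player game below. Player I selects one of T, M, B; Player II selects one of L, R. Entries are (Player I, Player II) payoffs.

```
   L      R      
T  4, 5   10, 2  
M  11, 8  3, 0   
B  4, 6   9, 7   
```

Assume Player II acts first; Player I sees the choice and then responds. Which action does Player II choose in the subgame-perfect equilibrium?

L

Backward induction with Player II moving first.
- L: BR = M, leader payoff 8.
- R: BR = T, leader payoff 2.
Among 8, 2, the best is 8 at L. Subgame-perfect outcome: (M, L) with payoffs (11, 8).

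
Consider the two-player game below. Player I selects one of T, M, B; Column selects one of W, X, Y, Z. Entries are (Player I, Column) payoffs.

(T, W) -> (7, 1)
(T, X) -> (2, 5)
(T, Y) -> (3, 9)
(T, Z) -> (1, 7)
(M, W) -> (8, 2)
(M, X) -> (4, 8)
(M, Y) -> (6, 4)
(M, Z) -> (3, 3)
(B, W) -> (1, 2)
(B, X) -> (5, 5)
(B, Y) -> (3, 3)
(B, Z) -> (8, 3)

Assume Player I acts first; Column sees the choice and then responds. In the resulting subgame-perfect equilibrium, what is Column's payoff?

5

Work backward from Column's decision.
- T: Column compares 1, 5, 9, 7 and picks Y; Player I would get 3.
- M: Column compares 2, 8, 4, 3 and picks X; Player I would get 4.
- B: Column compares 2, 5, 3, 3 and picks X; Player I would get 5.
Maximizing over 3, 4, 5, Player I chooses B. Subgame-perfect outcome: (B, X) with payoffs (5, 5).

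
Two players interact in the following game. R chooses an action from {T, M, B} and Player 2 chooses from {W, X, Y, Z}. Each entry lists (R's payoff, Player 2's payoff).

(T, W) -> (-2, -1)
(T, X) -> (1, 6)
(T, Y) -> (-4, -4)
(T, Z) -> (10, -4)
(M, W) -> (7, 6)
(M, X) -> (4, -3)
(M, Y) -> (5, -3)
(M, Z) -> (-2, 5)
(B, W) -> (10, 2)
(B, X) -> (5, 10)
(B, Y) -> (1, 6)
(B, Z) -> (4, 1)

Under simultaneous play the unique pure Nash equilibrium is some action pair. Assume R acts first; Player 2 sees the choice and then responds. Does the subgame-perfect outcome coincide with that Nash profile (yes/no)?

Backward induction with R moving first.
- T: BR = X, leader payoff 1.
- M: BR = W, leader payoff 7.
- B: BR = X, leader payoff 5.
Among 1, 7, 5, the best is 7 at M. Subgame-perfect outcome: (M, W) with payoffs (7, 6).
Now find the simultaneous Nash equilibrium.
R's best replies: W→B; X→B; Y→M; Z→T.
Player 2's best replies: T→X; M→W; B→X.
Only (B, X) has each player best-responding; Nash payoffs (5, 10).
Sequential outcome (M, W) differs from the Nash profile (B, X).

no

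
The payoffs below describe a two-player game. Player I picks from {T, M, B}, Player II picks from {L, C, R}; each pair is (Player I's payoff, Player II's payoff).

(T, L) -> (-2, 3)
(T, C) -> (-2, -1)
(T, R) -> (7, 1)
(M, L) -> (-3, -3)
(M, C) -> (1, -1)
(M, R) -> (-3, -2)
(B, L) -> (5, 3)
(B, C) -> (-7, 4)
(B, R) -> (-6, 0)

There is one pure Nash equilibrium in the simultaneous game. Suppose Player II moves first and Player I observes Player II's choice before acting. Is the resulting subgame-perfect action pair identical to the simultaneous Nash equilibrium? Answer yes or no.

no

Backward induction with Player II moving first.
- L: BR = B, leader payoff 3.
- C: BR = M, leader payoff -1.
- R: BR = T, leader payoff 1.
Player II's induced payoffs are 3, -1, 1, so Player II commits to L. Subgame-perfect outcome: (B, L) with payoffs (5, 3).
Under simultaneous play:
Player I's best replies: L→B; C→M; R→T.
Player II's best replies: T→L; M→C; B→C.
The unique mutual best reply is (M, C), giving (1, -1).
Sequential outcome (B, L) differs from the Nash profile (M, C).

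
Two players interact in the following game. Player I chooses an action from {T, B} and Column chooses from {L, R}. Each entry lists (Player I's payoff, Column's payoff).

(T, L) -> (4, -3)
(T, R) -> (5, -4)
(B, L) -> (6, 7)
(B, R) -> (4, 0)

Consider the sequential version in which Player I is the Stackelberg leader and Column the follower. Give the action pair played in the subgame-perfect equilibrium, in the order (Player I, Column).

(B, L)

Solve by backward induction (Player I leads).
- T: BR = L, leader payoff 4.
- B: BR = L, leader payoff 6.
Player I's induced payoffs are 4, 6, so Player I commits to B. Subgame-perfect outcome: (B, L) with payoffs (6, 7).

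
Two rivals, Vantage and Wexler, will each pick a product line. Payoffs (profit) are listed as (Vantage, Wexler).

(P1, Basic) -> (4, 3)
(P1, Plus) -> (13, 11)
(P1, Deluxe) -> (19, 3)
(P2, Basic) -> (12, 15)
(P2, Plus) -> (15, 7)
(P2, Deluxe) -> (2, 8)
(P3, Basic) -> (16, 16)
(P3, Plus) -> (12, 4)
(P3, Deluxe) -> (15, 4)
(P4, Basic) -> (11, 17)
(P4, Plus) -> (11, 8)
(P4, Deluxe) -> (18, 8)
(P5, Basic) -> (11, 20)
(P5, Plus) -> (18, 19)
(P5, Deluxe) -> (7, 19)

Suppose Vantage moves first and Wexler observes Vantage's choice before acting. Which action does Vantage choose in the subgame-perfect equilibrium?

P3

Backward induction with Vantage moving first.
- P1: Wexler compares 3, 11, 3 and picks Plus; Vantage would get 13.
- P2: Wexler compares 15, 7, 8 and picks Basic; Vantage would get 12.
- P3: Wexler compares 16, 4, 4 and picks Basic; Vantage would get 16.
- P4: Wexler compares 17, 8, 8 and picks Basic; Vantage would get 11.
- P5: Wexler compares 20, 19, 19 and picks Basic; Vantage would get 11.
Maximizing over 13, 12, 16, 11, 11, Vantage chooses P3. Subgame-perfect outcome: (P3, Basic) with payoffs (16, 16).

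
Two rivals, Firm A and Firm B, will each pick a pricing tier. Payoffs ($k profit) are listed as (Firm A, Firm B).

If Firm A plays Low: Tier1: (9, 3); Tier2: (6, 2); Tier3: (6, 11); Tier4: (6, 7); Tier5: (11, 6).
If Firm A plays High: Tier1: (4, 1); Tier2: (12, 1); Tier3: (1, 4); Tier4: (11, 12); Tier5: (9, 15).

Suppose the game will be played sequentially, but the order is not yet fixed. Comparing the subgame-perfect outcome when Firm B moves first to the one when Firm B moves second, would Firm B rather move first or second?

If Firm A leads: Firm B's best replies are Low→Tier3, High→Tier5; Firm A's induced payoffs 6, 9; outcome (High, Tier5), payoffs (9, 15).
If Firm B leads: Firm A's best replies are Tier1→Low, Tier2→High, Tier3→Low, Tier4→High, Tier5→Low; Firm B's induced payoffs 3, 1, 11, 12, 6; outcome (High, Tier4), payoffs (11, 12).
Firm B gets 12 moving first and 15 moving second, so Firm B prefers to move second.

second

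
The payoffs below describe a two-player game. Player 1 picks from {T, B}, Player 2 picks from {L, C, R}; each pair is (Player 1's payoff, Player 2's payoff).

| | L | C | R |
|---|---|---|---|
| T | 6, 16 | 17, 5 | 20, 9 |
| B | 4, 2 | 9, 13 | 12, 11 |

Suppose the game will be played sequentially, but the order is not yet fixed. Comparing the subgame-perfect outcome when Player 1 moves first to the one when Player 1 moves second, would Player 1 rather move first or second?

If Player 1 leads: Player 2's best replies are T→L, B→C; Player 1's induced payoffs 6, 9; outcome (B, C), payoffs (9, 13).
If Player 2 leads: Player 1's best replies are L→T, C→T, R→T; Player 2's induced payoffs 16, 5, 9; outcome (T, L), payoffs (6, 16).
Player 1 gets 9 moving first and 6 moving second, so Player 1 prefers to move first.

first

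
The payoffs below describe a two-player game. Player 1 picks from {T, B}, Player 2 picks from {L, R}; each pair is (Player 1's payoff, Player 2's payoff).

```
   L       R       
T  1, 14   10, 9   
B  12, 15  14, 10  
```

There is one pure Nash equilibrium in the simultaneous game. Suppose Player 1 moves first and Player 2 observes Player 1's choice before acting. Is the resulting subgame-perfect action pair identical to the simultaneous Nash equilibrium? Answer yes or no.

Player 2 best-responds to each possible Player 1 move:
- T: BR = L, leader payoff 1.
- B: BR = L, leader payoff 12.
Player 1's induced payoffs are 1, 12, so Player 1 commits to B. Subgame-perfect outcome: (B, L) with payoffs (12, 15).
For the simultaneous game, intersect best replies.
Player 1's best replies: L→B; R→B.
Player 2's best replies: T→L; B→L.
The unique mutual best reply is (B, L), giving (12, 15).
Sequential outcome (B, L) coincides with the Nash profile (B, L).

yes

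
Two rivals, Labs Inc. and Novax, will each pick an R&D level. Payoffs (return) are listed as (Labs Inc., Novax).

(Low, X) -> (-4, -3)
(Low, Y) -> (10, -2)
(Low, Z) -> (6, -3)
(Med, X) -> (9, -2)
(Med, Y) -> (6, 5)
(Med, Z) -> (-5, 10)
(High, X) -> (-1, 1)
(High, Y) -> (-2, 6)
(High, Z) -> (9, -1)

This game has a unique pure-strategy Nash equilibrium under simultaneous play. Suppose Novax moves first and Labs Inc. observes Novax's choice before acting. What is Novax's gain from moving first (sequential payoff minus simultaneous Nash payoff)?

1

Solve by backward induction (Novax leads).
- X: BR = Med, leader payoff -2.
- Y: BR = Low, leader payoff -2.
- Z: BR = High, leader payoff -1.
Among -2, -2, -1, the best is -1 at Z. Subgame-perfect outcome: (High, Z) with payoffs (9, -1).
For the simultaneous game, intersect best replies.
Labs Inc.'s best replies: X→Med; Y→Low; Z→High.
Novax's best replies: Low→Y; Med→Z; High→Y.
Only (Low, Y) has each player best-responding; Nash payoffs (10, -2).
Novax's commitment gain: -1 − -2 = 1.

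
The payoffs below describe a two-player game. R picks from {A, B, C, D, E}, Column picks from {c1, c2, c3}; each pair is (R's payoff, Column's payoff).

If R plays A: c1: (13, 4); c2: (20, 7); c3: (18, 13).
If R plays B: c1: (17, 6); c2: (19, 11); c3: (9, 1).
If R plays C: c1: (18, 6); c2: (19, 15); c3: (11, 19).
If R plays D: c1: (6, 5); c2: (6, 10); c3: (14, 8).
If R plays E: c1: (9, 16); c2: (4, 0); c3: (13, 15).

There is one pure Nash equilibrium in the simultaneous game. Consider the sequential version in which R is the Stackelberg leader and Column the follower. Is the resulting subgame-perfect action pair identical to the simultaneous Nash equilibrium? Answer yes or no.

Column best-responds to each possible R move:
- A: Column compares 4, 7, 13 and picks c3; R would get 18.
- B: Column compares 6, 11, 1 and picks c2; R would get 19.
- C: Column compares 6, 15, 19 and picks c3; R would get 11.
- D: Column compares 5, 10, 8 and picks c2; R would get 6.
- E: Column compares 16, 0, 15 and picks c1; R would get 9.
Maximizing over 18, 19, 11, 6, 9, R chooses B. Subgame-perfect outcome: (B, c2) with payoffs (19, 11).
Now find the simultaneous Nash equilibrium.
R's best replies: c1→C; c2→A; c3→A.
Column's best replies: A→c3; B→c2; C→c3; D→c2; E→c1.
The unique mutual best reply is (A, c3), giving (18, 13).
Sequential outcome (B, c2) differs from the Nash profile (A, c3).

no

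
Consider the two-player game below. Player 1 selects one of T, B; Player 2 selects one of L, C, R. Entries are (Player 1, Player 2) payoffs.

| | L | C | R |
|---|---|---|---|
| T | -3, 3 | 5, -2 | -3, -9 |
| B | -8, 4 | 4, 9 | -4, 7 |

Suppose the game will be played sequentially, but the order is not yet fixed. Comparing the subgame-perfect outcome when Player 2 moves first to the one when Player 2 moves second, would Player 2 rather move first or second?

If Player 1 leads: Player 2's best replies are T→L, B→C; Player 1's induced payoffs -3, 4; outcome (B, C), payoffs (4, 9).
If Player 2 leads: Player 1's best replies are L→T, C→T, R→T; Player 2's induced payoffs 3, -2, -9; outcome (T, L), payoffs (-3, 3).
Player 2 gets 3 moving first and 9 moving second, so Player 2 prefers to move second.

second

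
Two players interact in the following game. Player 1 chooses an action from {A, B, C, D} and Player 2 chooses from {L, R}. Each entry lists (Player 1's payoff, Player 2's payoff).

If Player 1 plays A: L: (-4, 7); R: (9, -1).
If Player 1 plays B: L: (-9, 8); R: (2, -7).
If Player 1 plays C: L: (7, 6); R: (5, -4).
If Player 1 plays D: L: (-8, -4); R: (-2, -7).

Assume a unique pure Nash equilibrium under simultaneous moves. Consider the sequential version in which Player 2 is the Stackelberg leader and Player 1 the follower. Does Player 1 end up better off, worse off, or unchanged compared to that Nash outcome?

Player 1 best-responds to each possible Player 2 move:
- L: BR = C, leader payoff 6.
- R: BR = A, leader payoff -1.
Maximizing over 6, -1, Player 2 chooses L. Subgame-perfect outcome: (C, L) with payoffs (7, 6).
Now find the simultaneous Nash equilibrium.
Player 1's best replies: L→C; R→A.
Player 2's best replies: A→L; B→L; C→L; D→L.
The unique mutual best reply is (C, L), giving (7, 6).
Player 1 earns 7 sequentially versus 7 at the Nash outcome: unchanged.

unchanged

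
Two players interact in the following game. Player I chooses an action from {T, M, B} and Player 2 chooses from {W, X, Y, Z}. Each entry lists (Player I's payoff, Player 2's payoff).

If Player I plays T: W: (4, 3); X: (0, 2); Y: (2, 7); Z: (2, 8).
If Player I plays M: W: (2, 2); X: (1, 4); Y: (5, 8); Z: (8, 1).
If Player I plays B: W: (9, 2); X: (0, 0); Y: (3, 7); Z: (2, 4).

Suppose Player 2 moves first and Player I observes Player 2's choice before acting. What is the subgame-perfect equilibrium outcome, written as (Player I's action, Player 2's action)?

(M, Y)

Work backward from Player I's decision.
- W: Player I compares 4, 2, 9 and picks B; Player 2 would get 2.
- X: Player I compares 0, 1, 0 and picks M; Player 2 would get 4.
- Y: Player I compares 2, 5, 3 and picks M; Player 2 would get 8.
- Z: Player I compares 2, 8, 2 and picks M; Player 2 would get 1.
Maximizing over 2, 4, 8, 1, Player 2 chooses Y. Subgame-perfect outcome: (M, Y) with payoffs (5, 8).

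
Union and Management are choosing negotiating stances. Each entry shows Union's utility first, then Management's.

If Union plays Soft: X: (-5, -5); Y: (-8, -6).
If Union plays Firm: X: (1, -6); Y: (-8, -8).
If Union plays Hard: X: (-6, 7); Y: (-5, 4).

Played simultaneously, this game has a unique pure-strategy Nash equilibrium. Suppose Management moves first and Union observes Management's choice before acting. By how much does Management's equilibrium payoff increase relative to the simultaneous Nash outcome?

Backward induction with Management moving first.
- X: BR = Firm, leader payoff -6.
- Y: BR = Hard, leader payoff 4.
Among -6, 4, the best is 4 at Y. Subgame-perfect outcome: (Hard, Y) with payoffs (-5, 4).
Under simultaneous play:
Union's best replies: X→Firm; Y→Hard.
Management's best replies: Soft→X; Firm→X; Hard→X.
The unique mutual best reply is (Firm, X), giving (1, -6).
Management's commitment gain: 4 − -6 = 10.

10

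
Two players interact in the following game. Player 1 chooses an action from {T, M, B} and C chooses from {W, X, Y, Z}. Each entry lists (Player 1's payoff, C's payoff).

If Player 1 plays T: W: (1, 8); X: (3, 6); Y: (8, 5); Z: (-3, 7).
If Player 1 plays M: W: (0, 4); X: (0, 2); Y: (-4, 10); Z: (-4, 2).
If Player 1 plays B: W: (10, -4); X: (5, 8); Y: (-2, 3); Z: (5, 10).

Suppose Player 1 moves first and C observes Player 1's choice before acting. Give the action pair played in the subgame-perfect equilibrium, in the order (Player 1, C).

C best-responds to each possible Player 1 move:
- T: BR = W, leader payoff 1.
- M: BR = Y, leader payoff -4.
- B: BR = Z, leader payoff 5.
Maximizing over 1, -4, 5, Player 1 chooses B. Subgame-perfect outcome: (B, Z) with payoffs (5, 10).

(B, Z)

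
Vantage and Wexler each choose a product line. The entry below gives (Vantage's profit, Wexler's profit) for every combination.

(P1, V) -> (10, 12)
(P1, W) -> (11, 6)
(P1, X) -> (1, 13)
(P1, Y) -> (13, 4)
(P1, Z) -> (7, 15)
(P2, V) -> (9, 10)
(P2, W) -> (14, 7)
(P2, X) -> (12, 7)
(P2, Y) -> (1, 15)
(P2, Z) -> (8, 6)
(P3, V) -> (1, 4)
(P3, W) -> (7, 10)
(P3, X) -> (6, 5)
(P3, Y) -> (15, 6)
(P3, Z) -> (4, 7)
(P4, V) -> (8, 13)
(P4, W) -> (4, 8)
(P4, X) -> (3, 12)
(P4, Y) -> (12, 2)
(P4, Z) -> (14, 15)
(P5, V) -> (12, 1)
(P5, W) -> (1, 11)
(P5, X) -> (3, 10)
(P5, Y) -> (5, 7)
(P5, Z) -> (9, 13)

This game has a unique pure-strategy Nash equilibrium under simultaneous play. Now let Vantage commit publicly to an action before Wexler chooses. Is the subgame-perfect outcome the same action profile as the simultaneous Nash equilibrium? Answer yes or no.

yes

Wexler best-responds to each possible Vantage move:
- P1: Wexler compares 12, 6, 13, 4, 15 and picks Z; Vantage would get 7.
- P2: Wexler compares 10, 7, 7, 15, 6 and picks Y; Vantage would get 1.
- P3: Wexler compares 4, 10, 5, 6, 7 and picks W; Vantage would get 7.
- P4: Wexler compares 13, 8, 12, 2, 15 and picks Z; Vantage would get 14.
- P5: Wexler compares 1, 11, 10, 7, 13 and picks Z; Vantage would get 9.
Among 7, 1, 7, 14, 9, the best is 14 at P4. Subgame-perfect outcome: (P4, Z) with payoffs (14, 15).
Now find the simultaneous Nash equilibrium.
Vantage's best replies: V→P5; W→P2; X→P2; Y→P3; Z→P4.
Wexler's best replies: P1→Z; P2→Y; P3→W; P4→Z; P5→Z.
The unique mutual best reply is (P4, Z), giving (14, 15).
Sequential outcome (P4, Z) coincides with the Nash profile (P4, Z).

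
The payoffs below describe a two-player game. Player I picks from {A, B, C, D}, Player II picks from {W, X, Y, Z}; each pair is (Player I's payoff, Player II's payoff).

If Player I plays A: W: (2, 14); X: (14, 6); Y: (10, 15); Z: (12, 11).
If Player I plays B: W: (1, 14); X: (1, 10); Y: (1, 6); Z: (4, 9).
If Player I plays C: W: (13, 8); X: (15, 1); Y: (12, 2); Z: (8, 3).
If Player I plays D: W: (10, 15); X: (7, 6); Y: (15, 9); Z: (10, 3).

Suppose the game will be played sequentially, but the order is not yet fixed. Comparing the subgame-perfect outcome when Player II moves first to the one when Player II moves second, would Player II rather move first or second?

If Player I leads: Player II's best replies are A→Y, B→W, C→W, D→W; Player I's induced payoffs 10, 1, 13, 10; outcome (C, W), payoffs (13, 8).
If Player II leads: Player I's best replies are W→C, X→C, Y→D, Z→A; Player II's induced payoffs 8, 1, 9, 11; outcome (A, Z), payoffs (12, 11).
Player II gets 11 moving first and 8 moving second, so Player II prefers to move first.

first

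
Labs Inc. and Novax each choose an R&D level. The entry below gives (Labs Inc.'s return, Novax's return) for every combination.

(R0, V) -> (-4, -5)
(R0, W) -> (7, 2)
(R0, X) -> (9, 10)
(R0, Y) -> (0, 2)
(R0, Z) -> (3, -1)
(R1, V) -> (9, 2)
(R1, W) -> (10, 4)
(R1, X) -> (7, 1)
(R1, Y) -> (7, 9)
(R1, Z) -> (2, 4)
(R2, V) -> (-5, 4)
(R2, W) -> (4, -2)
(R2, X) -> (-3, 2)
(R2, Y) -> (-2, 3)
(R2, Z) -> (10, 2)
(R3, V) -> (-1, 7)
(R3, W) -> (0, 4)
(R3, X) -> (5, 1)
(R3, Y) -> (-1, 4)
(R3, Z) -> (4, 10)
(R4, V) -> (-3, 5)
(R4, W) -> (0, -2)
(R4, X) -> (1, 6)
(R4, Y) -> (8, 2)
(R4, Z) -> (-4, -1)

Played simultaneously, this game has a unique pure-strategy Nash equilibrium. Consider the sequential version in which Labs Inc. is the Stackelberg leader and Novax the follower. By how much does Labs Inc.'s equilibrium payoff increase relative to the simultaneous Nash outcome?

0

Solve by backward induction (Labs Inc. leads).
- R0: Novax compares -5, 2, 10, 2, -1 and picks X; Labs Inc. would get 9.
- R1: Novax compares 2, 4, 1, 9, 4 and picks Y; Labs Inc. would get 7.
- R2: Novax compares 4, -2, 2, 3, 2 and picks V; Labs Inc. would get -5.
- R3: Novax compares 7, 4, 1, 4, 10 and picks Z; Labs Inc. would get 4.
- R4: Novax compares 5, -2, 6, 2, -1 and picks X; Labs Inc. would get 1.
Among 9, 7, -5, 4, 1, the best is 9 at R0. Subgame-perfect outcome: (R0, X) with payoffs (9, 10).
For the simultaneous game, intersect best replies.
Labs Inc.'s best replies: V→R1; W→R1; X→R0; Y→R4; Z→R2.
Novax's best replies: R0→X; R1→Y; R2→V; R3→Z; R4→X.
Only (R0, X) has each player best-responding; Nash payoffs (9, 10).
Labs Inc.'s commitment gain: 9 − 9 = 0.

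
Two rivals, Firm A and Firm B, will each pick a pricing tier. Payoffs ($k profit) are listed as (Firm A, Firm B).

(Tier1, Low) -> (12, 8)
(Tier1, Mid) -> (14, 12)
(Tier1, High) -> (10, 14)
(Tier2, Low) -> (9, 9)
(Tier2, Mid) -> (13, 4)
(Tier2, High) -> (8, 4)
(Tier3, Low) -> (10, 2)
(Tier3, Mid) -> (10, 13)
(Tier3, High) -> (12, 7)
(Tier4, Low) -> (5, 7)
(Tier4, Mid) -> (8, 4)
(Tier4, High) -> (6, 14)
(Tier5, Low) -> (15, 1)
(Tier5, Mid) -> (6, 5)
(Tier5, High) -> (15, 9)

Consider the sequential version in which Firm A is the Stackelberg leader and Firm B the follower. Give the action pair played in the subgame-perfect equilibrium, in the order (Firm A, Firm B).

Work backward from Firm B's decision.
- Tier1: BR = High, leader payoff 10.
- Tier2: BR = Low, leader payoff 9.
- Tier3: BR = Mid, leader payoff 10.
- Tier4: BR = High, leader payoff 6.
- Tier5: BR = High, leader payoff 15.
Among 10, 9, 10, 6, 15, the best is 15 at Tier5. Subgame-perfect outcome: (Tier5, High) with payoffs (15, 9).

(Tier5, High)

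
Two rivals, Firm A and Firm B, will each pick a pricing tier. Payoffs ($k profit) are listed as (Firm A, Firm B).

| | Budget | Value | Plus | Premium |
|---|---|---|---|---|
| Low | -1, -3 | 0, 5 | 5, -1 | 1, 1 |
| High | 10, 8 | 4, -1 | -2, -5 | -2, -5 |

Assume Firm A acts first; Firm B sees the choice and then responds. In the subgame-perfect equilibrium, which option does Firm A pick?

Work backward from Firm B's decision.
- Low: BR = Value, leader payoff 0.
- High: BR = Budget, leader payoff 10.
Maximizing over 0, 10, Firm A chooses High. Subgame-perfect outcome: (High, Budget) with payoffs (10, 8).

High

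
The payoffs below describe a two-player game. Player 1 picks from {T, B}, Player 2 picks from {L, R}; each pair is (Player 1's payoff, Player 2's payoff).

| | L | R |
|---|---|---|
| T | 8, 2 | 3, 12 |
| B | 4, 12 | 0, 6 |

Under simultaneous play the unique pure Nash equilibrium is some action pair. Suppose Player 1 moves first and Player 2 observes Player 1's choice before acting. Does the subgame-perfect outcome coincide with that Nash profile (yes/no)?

Solve by backward induction (Player 1 leads).
- T: BR = R, leader payoff 3.
- B: BR = L, leader payoff 4.
Maximizing over 3, 4, Player 1 chooses B. Subgame-perfect outcome: (B, L) with payoffs (4, 12).
Under simultaneous play:
Player 1's best replies: L→T; R→T.
Player 2's best replies: T→R; B→L.
Only (T, R) has each player best-responding; Nash payoffs (3, 12).
Sequential outcome (B, L) differs from the Nash profile (T, R).

no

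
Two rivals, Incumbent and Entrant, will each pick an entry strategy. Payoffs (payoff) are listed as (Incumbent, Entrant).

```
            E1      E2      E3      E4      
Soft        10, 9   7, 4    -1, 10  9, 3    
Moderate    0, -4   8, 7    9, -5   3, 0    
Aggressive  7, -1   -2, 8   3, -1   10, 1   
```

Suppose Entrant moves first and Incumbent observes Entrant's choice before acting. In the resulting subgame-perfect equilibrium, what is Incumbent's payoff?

10

Backward induction with Entrant moving first.
- E1: Incumbent compares 10, 0, 7 and picks Soft; Entrant would get 9.
- E2: Incumbent compares 7, 8, -2 and picks Moderate; Entrant would get 7.
- E3: Incumbent compares -1, 9, 3 and picks Moderate; Entrant would get -5.
- E4: Incumbent compares 9, 3, 10 and picks Aggressive; Entrant would get 1.
Entrant's induced payoffs are 9, 7, -5, 1, so Entrant commits to E1. Subgame-perfect outcome: (Soft, E1) with payoffs (10, 9).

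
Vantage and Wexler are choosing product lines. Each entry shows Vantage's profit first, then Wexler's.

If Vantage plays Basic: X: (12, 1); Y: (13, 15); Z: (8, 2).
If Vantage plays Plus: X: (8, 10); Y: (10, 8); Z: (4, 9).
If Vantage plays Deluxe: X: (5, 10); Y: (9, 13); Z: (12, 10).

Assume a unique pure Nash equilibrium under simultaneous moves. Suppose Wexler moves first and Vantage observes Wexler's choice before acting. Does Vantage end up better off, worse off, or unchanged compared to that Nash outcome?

unchanged

Solve by backward induction (Wexler leads).
- X → Vantage plays Basic (best of 12, 8, 5); Wexler gets 1.
- Y → Vantage plays Basic (best of 13, 10, 9); Wexler gets 15.
- Z → Vantage plays Deluxe (best of 8, 4, 12); Wexler gets 10.
Maximizing over 1, 15, 10, Wexler chooses Y. Subgame-perfect outcome: (Basic, Y) with payoffs (13, 15).
Now find the simultaneous Nash equilibrium.
Vantage's best replies: X→Basic; Y→Basic; Z→Deluxe.
Wexler's best replies: Basic→Y; Plus→X; Deluxe→Y.
Only (Basic, Y) has each player best-responding; Nash payoffs (13, 15).
Vantage earns 13 sequentially versus 13 at the Nash outcome: unchanged.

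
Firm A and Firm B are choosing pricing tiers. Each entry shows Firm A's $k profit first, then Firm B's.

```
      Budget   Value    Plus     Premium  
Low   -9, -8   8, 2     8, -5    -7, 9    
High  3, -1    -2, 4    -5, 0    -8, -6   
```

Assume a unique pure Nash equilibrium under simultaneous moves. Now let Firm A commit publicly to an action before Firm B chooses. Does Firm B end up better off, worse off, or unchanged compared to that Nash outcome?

worse off

Work backward from Firm B's decision.
- Low: BR = Premium, leader payoff -7.
- High: BR = Value, leader payoff -2.
Among -7, -2, the best is -2 at High. Subgame-perfect outcome: (High, Value) with payoffs (-2, 4).
Now find the simultaneous Nash equilibrium.
Firm A's best replies: Budget→High; Value→Low; Plus→Low; Premium→Low.
Firm B's best replies: Low→Premium; High→Value.
The unique mutual best reply is (Low, Premium), giving (-7, 9).
Firm B earns 4 sequentially versus 9 at the Nash outcome: worse off.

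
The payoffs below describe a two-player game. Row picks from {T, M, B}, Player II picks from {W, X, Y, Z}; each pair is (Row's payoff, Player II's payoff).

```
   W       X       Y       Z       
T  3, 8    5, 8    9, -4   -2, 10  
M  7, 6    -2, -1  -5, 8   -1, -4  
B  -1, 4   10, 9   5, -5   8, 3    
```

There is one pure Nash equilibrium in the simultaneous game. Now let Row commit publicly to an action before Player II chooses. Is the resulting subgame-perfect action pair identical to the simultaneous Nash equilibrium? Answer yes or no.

Work backward from Player II's decision.
- T: Player II compares 8, 8, -4, 10 and picks Z; Row would get -2.
- M: Player II compares 6, -1, 8, -4 and picks Y; Row would get -5.
- B: Player II compares 4, 9, -5, 3 and picks X; Row would get 10.
Maximizing over -2, -5, 10, Row chooses B. Subgame-perfect outcome: (B, X) with payoffs (10, 9).
Under simultaneous play:
Row's best replies: W→M; X→B; Y→T; Z→B.
Player II's best replies: T→Z; M→Y; B→X.
The unique mutual best reply is (B, X), giving (10, 9).
Sequential outcome (B, X) coincides with the Nash profile (B, X).

yes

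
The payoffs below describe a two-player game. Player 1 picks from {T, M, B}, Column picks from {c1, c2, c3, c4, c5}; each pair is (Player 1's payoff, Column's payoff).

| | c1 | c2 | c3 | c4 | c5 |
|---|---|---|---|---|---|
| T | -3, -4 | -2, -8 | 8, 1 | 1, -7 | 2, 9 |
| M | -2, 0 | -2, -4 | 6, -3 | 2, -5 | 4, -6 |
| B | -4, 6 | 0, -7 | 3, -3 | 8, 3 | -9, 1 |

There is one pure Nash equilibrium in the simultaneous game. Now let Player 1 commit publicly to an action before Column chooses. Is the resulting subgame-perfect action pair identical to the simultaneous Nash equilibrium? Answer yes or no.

Work backward from Column's decision.
- T: Column compares -4, -8, 1, -7, 9 and picks c5; Player 1 would get 2.
- M: Column compares 0, -4, -3, -5, -6 and picks c1; Player 1 would get -2.
- B: Column compares 6, -7, -3, 3, 1 and picks c1; Player 1 would get -4.
Among 2, -2, -4, the best is 2 at T. Subgame-perfect outcome: (T, c5) with payoffs (2, 9).
Under simultaneous play:
Player 1's best replies: c1→M; c2→B; c3→T; c4→B; c5→M.
Column's best replies: T→c5; M→c1; B→c1.
The unique mutual best reply is (M, c1), giving (-2, 0).
Sequential outcome (T, c5) differs from the Nash profile (M, c1).

no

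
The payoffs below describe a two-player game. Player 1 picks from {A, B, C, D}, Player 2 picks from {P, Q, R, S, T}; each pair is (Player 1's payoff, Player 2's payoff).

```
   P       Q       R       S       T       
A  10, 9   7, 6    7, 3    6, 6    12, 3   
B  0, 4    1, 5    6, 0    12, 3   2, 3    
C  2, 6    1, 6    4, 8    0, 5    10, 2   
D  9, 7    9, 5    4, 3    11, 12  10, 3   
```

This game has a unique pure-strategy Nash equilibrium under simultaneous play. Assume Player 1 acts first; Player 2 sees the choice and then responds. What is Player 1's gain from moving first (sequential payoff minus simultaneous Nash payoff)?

Work backward from Player 2's decision.
- A → Player 2 plays P (best of 9, 6, 3, 6, 3); Player 1 gets 10.
- B → Player 2 plays Q (best of 4, 5, 0, 3, 3); Player 1 gets 1.
- C → Player 2 plays R (best of 6, 6, 8, 5, 2); Player 1 gets 4.
- D → Player 2 plays S (best of 7, 5, 3, 12, 3); Player 1 gets 11.
Player 1's induced payoffs are 10, 1, 4, 11, so Player 1 commits to D. Subgame-perfect outcome: (D, S) with payoffs (11, 12).
Now find the simultaneous Nash equilibrium.
Player 1's best replies: P→A; Q→D; R→A; S→B; T→A.
Player 2's best replies: A→P; B→Q; C→R; D→S.
The unique mutual best reply is (A, P), giving (10, 9).
Player 1's commitment gain: 11 − 10 = 1.

1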